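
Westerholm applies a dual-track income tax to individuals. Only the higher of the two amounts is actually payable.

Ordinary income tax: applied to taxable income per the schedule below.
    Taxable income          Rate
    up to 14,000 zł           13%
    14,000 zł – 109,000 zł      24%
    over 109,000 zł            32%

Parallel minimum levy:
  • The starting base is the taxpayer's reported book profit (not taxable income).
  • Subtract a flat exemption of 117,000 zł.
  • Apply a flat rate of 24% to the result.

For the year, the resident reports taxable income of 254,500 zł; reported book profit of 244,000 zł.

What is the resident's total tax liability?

71,180 zł

Parallel minimum levy:
  Base (reported book profit): 244,000 zł
  Less exemption 117,000 zł → base 127,000 zł
  127,000 zł × 24% = 30,480 zł

Ordinary income tax:
  14,000 zł × 13% = 1,820 zł
  95,000 zł × 24% = 22,800 zł
  145,500 zł × 32% = 46,560 zł
  → 71,180 zł

71,180 zł > 30,480 zł, so the ordinary income tax governs.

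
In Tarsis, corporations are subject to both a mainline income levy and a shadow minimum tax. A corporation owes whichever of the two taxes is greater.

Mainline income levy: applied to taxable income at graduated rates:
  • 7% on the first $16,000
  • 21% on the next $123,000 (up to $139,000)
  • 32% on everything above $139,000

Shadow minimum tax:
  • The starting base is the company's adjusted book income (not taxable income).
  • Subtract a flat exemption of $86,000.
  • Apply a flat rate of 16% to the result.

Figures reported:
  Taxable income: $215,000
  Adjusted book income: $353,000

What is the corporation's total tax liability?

$51,270

Mainline income levy:
  $16,000 × 7% = $1,120
  $123,000 × 21% = $25,830
  $76,000 × 32% = $24,320
  → $51,270

Shadow minimum tax:
  Base (adjusted book income): $353,000
  Less exemption $86,000 → base $267,000
  $267,000 × 16% = $42,720

$51,270 > $42,720, so the mainline income levy governs.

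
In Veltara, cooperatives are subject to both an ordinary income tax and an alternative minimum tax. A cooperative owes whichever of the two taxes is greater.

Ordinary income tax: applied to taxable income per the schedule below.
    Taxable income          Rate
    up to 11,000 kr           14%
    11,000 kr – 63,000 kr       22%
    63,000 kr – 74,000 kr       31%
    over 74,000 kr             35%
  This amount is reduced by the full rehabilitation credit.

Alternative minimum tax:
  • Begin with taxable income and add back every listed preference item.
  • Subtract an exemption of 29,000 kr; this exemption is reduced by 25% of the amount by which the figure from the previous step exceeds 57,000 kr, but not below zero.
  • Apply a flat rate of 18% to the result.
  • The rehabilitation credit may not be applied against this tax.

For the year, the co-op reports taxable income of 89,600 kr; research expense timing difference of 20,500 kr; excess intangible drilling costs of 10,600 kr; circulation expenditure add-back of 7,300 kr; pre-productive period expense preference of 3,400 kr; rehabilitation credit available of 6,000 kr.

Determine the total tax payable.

21,780 kr

Ordinary income tax:
  11,000 kr × 14% = 1,540 kr
  52,000 kr × 22% = 11,440 kr
  11,000 kr × 31% = 3,410 kr
  15,600 kr × 35% = 5,460 kr
  → 21,850 kr
  Less rehabilitation credit 6,000 kr → 15,850 kr

Alternative minimum tax:
  Adjusted income: 89,600 kr + 20,500 kr + 10,600 kr + 7,300 kr + 3,400 kr = 131,400 kr
  Exemption: 29,000 kr − 25% × (131,400 kr − 57,000 kr) = 29,000 kr − 18,600 kr = 10,400 kr
  Base: 131,400 kr − 10,400 kr = 121,000 kr
  121,000 kr × 18% = 21,780 kr

21,780 kr > 15,850 kr, so the alternative minimum tax is the binding amount.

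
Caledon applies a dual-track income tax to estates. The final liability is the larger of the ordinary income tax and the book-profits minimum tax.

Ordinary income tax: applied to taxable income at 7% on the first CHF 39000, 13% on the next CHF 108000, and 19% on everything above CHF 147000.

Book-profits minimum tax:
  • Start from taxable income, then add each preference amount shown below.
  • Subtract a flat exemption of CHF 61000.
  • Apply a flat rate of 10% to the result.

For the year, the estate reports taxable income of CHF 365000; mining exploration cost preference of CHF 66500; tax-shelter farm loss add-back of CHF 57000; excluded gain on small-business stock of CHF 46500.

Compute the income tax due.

CHF 58190

Book-profits minimum tax:
  Adjusted income: CHF 365000 + CHF 66500 + CHF 57000 + CHF 46500 = CHF 535000
  Less exemption CHF 61000 → base CHF 474000
  CHF 474000 × 10% = CHF 47400

Ordinary income tax:
  CHF 39000 × 7% = CHF 2730
  CHF 108000 × 13% = CHF 14040
  CHF 218000 × 19% = CHF 41420
  → CHF 58190

CHF 58190 > CHF 47400, so the ordinary income tax governs.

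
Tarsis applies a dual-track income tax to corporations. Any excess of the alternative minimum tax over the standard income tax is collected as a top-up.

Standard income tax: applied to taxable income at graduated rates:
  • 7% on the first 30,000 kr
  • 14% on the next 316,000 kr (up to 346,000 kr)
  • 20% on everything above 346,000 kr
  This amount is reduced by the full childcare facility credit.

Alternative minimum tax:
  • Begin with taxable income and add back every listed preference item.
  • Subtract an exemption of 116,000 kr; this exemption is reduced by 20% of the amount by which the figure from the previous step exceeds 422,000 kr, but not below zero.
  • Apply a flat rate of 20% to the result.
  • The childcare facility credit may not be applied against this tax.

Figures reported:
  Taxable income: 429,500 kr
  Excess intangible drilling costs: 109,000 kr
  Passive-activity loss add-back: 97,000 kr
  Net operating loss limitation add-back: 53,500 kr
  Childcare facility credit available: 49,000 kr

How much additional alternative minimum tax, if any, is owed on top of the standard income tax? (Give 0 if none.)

Standard income tax:
  30,000 kr × 7% = 2,100 kr
  316,000 kr × 14% = 44,240 kr
  83,500 kr × 20% = 16,700 kr
  → 63,040 kr
  Less childcare facility credit 49,000 kr → 14,040 kr

Alternative minimum tax:
  Adjusted income: 429,500 kr + 109,000 kr + 97,000 kr + 53,500 kr = 689,000 kr
  Exemption: 116,000 kr − 20% × (689,000 kr − 422,000 kr) = 116,000 kr − 53,400 kr = 62,600 kr
  Base: 689,000 kr − 62,600 kr = 626,400 kr
  626,400 kr × 20% = 125,280 kr

Excess of alternative minimum tax over standard income tax: 125,280 kr − 14,040 kr = 111,240 kr.

111,240 kr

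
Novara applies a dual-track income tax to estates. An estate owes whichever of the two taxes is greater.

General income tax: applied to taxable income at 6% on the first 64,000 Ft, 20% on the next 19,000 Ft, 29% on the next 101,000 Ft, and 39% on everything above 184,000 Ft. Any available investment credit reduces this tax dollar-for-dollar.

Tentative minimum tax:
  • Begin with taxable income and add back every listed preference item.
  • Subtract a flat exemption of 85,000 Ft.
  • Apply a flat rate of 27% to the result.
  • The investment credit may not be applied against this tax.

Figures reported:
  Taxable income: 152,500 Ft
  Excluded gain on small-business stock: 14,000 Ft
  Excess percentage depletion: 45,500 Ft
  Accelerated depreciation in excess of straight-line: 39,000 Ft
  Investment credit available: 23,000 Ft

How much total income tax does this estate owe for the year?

General income tax:
  64,000 Ft × 6% = 3,840 Ft
  19,000 Ft × 20% = 3,800 Ft
  69,500 Ft × 29% = 20,155 Ft
  → 27,795 Ft
  Less investment credit 23,000 Ft → 4,795 Ft

Tentative minimum tax:
  Adjusted income: 152,500 Ft + 14,000 Ft + 45,500 Ft + 39,000 Ft = 251,000 Ft
  Less exemption 85,000 Ft → base 166,000 Ft
  166,000 Ft × 27% = 44,820 Ft

44,820 Ft > 4,795 Ft, so the tentative minimum tax is the binding amount.

44,820 Ft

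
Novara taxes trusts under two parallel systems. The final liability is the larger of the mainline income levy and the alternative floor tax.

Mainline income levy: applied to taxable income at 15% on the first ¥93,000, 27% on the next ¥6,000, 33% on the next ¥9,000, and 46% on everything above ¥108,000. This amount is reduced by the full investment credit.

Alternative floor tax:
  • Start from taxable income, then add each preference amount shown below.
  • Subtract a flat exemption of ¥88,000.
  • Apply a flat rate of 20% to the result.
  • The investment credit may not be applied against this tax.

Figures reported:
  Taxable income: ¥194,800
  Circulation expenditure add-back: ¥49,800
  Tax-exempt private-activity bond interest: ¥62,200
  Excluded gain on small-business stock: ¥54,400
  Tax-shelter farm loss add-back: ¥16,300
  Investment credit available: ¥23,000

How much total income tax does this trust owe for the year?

¥57,900

Mainline income levy:
  ¥93,000 × 15% = ¥13,950
  ¥6,000 × 27% = ¥1,620
  ¥9,000 × 33% = ¥2,970
  ¥86,800 × 46% = ¥39,928
  → ¥58,468
  Less investment credit ¥23,000 → ¥35,468

Alternative floor tax:
  Adjusted income: ¥194,800 + ¥49,800 + ¥62,200 + ¥54,400 + ¥16,300 = ¥377,500
  Less exemption ¥88,000 → base ¥289,500
  ¥289,500 × 20% = ¥57,900

¥57,900 > ¥35,468, so the alternative floor tax is the binding amount.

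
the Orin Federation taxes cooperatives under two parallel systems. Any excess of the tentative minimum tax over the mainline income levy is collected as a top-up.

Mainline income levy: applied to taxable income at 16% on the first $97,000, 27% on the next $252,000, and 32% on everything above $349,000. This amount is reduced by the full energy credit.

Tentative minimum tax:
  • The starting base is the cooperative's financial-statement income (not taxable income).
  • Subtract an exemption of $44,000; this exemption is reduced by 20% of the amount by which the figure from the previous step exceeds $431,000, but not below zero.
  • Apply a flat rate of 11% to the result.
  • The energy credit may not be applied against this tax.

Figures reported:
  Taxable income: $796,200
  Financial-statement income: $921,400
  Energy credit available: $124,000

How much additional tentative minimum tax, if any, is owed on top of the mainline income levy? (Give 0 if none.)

$0

Tentative minimum tax:
  Base (financial-statement income): $921,400
  Exemption: 20% × ($921,400 − $431,000) = $98,080 ≥ $44,000, so the exemption is fully phased out
  Base: $921,400 − $0 = $921,400
  $921,400 × 11% = $101,354

Mainline income levy:
  $97,000 × 16% = $15,520
  $252,000 × 27% = $68,040
  $447,200 × 32% = $143,104
  → $226,664
  Less energy credit $124,000 → $102,664

$101,354 ≤ $102,664, so no add-on is due.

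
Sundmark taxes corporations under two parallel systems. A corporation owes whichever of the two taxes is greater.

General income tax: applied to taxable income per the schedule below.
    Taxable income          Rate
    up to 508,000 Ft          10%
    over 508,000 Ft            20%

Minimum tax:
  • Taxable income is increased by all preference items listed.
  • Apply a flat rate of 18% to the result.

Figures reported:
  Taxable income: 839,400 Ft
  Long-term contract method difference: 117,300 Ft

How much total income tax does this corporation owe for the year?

Minimum tax:
  Adjusted income: 839,400 Ft + 117,300 Ft = 956,700 Ft
  956,700 Ft × 18% = 172,206 Ft

General income tax:
  508,000 Ft × 10% = 50,800 Ft
  331,400 Ft × 20% = 66,280 Ft
  → 117,080 Ft

172,206 Ft > 117,080 Ft, so the minimum tax is the binding amount.

172,206 Ft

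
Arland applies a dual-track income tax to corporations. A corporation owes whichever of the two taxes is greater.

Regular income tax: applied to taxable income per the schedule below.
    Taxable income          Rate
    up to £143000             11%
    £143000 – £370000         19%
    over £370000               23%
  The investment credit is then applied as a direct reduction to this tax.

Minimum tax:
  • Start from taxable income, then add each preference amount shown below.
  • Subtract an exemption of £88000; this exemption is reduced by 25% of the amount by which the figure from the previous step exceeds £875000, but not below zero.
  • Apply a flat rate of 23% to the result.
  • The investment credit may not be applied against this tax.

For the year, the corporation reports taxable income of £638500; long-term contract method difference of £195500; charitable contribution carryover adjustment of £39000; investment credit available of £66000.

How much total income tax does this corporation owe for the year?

Minimum tax:
  Adjusted income: £638500 + £195500 + £39000 = £873000
  Exemption: £873000 ≤ £875000, so full £88000 applies
  Base: £873000 − £88000 = £785000
  £785000 × 23% = £180550

Regular income tax:
  £143000 × 11% = £15730
  £227000 × 19% = £43130
  £268500 × 23% = £61755
  → £120615
  Less investment credit £66000 → £54615

£180550 > £54615, so the minimum tax is the binding amount.

£180550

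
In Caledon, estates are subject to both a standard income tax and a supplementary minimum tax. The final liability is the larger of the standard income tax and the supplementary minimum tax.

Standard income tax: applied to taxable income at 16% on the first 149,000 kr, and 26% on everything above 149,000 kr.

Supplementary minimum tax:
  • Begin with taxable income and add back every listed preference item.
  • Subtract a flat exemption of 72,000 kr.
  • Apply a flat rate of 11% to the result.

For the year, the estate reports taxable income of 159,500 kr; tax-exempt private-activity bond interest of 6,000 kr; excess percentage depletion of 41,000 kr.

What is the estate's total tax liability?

Standard income tax:
  149,000 kr × 16% = 23,840 kr
  10,500 kr × 26% = 2,730 kr
  → 26,570 kr

Supplementary minimum tax:
  Adjusted income: 159,500 kr + 6,000 kr + 41,000 kr = 206,500 kr
  Less exemption 72,000 kr → base 134,500 kr
  134,500 kr × 11% = 14,795 kr

26,570 kr > 14,795 kr, so the standard income tax governs.

26,570 kr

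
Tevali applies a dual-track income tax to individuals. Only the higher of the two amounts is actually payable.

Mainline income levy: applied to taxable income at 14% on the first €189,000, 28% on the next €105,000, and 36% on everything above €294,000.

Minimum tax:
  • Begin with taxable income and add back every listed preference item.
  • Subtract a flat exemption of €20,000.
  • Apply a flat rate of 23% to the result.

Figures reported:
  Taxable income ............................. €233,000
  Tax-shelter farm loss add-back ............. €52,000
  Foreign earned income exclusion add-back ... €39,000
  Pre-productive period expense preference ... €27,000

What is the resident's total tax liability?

Minimum tax:
  Adjusted income: €233,000 + €52,000 + €39,000 + €27,000 = €351,000
  Less exemption €20,000 → base €331,000
  €331,000 × 23% = €76,130

Mainline income levy:
  €189,000 × 14% = €26,460
  €44,000 × 28% = €12,320
  → €38,780

€76,130 > €38,780, so the minimum tax is the binding amount.

€76,130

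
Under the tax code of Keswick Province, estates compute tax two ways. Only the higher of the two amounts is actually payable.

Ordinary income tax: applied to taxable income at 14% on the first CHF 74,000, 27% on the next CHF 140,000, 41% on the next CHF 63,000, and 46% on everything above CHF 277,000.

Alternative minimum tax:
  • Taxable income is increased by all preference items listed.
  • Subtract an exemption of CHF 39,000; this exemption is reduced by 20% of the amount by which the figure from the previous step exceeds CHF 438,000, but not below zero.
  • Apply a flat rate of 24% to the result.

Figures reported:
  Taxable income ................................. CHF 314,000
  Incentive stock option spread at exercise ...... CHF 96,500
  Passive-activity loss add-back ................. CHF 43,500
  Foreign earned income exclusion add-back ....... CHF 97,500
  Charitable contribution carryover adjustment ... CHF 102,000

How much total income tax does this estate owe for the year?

CHF 156,840

Alternative minimum tax:
  Adjusted income: CHF 314,000 + CHF 96,500 + CHF 43,500 + CHF 97,500 + CHF 102,000 = CHF 653,500
  Exemption: 20% × (CHF 653,500 − CHF 438,000) = CHF 43,100 ≥ CHF 39,000, so the exemption is fully phased out
  Base: CHF 653,500 − CHF 0 = CHF 653,500
  CHF 653,500 × 24% = CHF 156,840

Ordinary income tax:
  CHF 74,000 × 14% = CHF 10,360
  CHF 140,000 × 27% = CHF 37,800
  CHF 63,000 × 41% = CHF 25,830
  CHF 37,000 × 46% = CHF 17,020
  → CHF 91,010

CHF 156,840 > CHF 91,010, so the alternative minimum tax is the binding amount.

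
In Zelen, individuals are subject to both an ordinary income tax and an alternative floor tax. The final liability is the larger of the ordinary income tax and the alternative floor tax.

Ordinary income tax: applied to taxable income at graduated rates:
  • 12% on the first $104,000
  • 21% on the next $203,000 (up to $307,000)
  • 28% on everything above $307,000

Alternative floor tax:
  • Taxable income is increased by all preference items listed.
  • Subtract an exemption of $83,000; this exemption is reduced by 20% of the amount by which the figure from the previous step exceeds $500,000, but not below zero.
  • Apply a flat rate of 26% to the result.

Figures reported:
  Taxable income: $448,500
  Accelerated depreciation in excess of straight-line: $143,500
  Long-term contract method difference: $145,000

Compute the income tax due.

Ordinary income tax:
  $104,000 × 12% = $12,480
  $203,000 × 21% = $42,630
  $141,500 × 28% = $39,620
  → $94,730

Alternative floor tax:
  Adjusted income: $448,500 + $143,500 + $145,000 = $737,000
  Exemption: $83,000 − 20% × ($737,000 − $500,000) = $83,000 − $47,400 = $35,600
  Base: $737,000 − $35,600 = $701,400
  $701,400 × 26% = $182,364

$182,364 > $94,730, so the alternative floor tax is the binding amount.

$182,364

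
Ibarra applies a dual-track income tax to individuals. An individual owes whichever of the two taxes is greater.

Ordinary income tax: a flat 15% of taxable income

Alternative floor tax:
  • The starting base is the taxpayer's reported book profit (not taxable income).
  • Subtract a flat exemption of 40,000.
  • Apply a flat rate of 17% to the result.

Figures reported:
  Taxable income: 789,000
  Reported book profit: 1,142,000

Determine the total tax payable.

187,340

Alternative floor tax:
  Base (reported book profit): 1,142,000
  Less exemption 40,000 → base 1,102,000
  1,102,000 × 17% = 187,340

Ordinary income tax:
  789,000 × 15% = 118,350

187,340 > 118,350, so the alternative floor tax is the binding amount.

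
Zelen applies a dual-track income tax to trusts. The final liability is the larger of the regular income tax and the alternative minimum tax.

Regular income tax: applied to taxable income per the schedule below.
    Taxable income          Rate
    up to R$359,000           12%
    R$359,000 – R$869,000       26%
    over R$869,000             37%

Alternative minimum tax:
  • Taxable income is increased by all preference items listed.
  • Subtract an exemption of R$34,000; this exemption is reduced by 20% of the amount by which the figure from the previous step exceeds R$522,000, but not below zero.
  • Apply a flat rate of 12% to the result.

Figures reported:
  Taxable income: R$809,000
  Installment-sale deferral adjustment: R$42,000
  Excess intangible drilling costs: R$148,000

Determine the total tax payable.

Alternative minimum tax:
  Adjusted income: R$809,000 + R$42,000 + R$148,000 = R$999,000
  Exemption: 20% × (R$999,000 − R$522,000) = R$95,400 ≥ R$34,000, so the exemption is fully phased out
  Base: R$999,000 − R$0 = R$999,000
  R$999,000 × 12% = R$119,880

Regular income tax:
  R$359,000 × 12% = R$43,080
  R$450,000 × 26% = R$117,000
  → R$160,080

R$160,080 > R$119,880, so the regular income tax governs.

R$160,080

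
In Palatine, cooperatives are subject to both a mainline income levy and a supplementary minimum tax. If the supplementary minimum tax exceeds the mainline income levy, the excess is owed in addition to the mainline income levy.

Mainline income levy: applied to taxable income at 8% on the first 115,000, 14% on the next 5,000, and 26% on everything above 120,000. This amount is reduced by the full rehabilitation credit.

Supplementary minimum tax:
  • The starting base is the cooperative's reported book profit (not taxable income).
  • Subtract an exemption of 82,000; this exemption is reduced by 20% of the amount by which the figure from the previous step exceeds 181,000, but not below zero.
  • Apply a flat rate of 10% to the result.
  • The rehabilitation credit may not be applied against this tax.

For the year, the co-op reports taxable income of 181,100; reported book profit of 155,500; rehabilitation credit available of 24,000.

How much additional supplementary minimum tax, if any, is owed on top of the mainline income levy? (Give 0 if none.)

Supplementary minimum tax:
  Base (reported book profit): 155,500
  Exemption: 155,500 ≤ 181,000, so full 82,000 applies
  Base: 155,500 − 82,000 = 73,500
  73,500 × 10% = 7,350

Mainline income levy:
  115,000 × 8% = 9,200
  5,000 × 14% = 700
  61,100 × 26% = 15,886
  → 25,786
  Less rehabilitation credit 24,000 → 1,786

Excess of supplementary minimum tax over mainline income levy: 7,350 − 1,786 = 5,564.

5,564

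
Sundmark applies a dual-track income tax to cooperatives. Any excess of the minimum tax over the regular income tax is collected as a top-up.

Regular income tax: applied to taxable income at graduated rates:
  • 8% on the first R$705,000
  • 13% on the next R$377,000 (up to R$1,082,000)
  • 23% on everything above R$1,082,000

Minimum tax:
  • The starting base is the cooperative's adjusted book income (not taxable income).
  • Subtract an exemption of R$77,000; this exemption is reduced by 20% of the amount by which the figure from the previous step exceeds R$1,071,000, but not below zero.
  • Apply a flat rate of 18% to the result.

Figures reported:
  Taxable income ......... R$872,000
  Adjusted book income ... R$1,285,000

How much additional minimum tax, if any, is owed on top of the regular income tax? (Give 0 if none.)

R$147,034

Regular income tax:
  R$705,000 × 8% = R$56,400
  R$167,000 × 13% = R$21,710
  → R$78,110

Minimum tax:
  Base (adjusted book income): R$1,285,000
  Exemption: R$77,000 − 20% × (R$1,285,000 − R$1,071,000) = R$77,000 − R$42,800 = R$34,200
  Base: R$1,285,000 − R$34,200 = R$1,250,800
  R$1,250,800 × 18% = R$225,144

Excess of minimum tax over regular income tax: R$225,144 − R$78,110 = R$147,034.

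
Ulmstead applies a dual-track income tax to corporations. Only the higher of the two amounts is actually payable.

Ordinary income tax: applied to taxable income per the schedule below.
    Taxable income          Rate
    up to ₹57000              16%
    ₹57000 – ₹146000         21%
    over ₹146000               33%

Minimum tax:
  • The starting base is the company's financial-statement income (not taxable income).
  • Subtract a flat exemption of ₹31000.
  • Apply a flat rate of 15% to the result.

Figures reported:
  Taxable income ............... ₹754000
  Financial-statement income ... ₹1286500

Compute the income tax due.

₹228450

Ordinary income tax:
  ₹57000 × 16% = ₹9120
  ₹89000 × 21% = ₹18690
  ₹608000 × 33% = ₹200640
  → ₹228450

Minimum tax:
  Base (financial-statement income): ₹1286500
  Less exemption ₹31000 → base ₹1255500
  ₹1255500 × 15% = ₹188325

₹228450 > ₹188325, so the ordinary income tax governs.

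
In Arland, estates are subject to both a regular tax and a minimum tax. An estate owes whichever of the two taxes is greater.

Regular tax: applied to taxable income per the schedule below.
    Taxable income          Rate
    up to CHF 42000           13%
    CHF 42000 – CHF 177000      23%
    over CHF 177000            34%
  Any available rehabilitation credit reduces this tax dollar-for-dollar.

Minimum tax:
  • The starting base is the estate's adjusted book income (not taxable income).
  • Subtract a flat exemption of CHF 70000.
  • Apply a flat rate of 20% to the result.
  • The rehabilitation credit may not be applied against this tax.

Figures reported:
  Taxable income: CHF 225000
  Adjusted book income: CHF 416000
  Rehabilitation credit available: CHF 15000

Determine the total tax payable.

CHF 69200

Regular tax:
  CHF 42000 × 13% = CHF 5460
  CHF 135000 × 23% = CHF 31050
  CHF 48000 × 34% = CHF 16320
  → CHF 52830
  Less rehabilitation credit CHF 15000 → CHF 37830

Minimum tax:
  Base (adjusted book income): CHF 416000
  Less exemption CHF 70000 → base CHF 346000
  CHF 346000 × 20% = CHF 69200

CHF 69200 > CHF 37830, so the minimum tax is the binding amount.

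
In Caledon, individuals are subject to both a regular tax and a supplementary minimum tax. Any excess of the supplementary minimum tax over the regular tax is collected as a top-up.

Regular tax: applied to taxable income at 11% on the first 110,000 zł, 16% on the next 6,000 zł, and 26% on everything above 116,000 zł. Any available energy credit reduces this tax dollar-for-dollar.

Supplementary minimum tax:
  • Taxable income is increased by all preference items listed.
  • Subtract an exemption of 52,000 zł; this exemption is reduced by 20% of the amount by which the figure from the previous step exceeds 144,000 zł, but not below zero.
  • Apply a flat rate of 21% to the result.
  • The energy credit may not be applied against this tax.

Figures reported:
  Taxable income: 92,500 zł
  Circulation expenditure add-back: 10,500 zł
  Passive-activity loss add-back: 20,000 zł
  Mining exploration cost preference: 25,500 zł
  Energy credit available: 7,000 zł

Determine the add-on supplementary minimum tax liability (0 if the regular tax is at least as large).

17,279 zł

Supplementary minimum tax:
  Adjusted income: 92,500 zł + 10,500 zł + 20,000 zł + 25,500 zł = 148,500 zł
  Exemption: 52,000 zł − 20% × (148,500 zł − 144,000 zł) = 52,000 zł − 900 zł = 51,100 zł
  Base: 148,500 zł − 51,100 zł = 97,400 zł
  97,400 zł × 21% = 20,454 zł

Regular tax:
  92,500 zł × 11% = 10,175 zł
  Less energy credit 7,000 zł → 3,175 zł

Excess of supplementary minimum tax over regular tax: 20,454 zł − 3,175 zł = 17,279 zł.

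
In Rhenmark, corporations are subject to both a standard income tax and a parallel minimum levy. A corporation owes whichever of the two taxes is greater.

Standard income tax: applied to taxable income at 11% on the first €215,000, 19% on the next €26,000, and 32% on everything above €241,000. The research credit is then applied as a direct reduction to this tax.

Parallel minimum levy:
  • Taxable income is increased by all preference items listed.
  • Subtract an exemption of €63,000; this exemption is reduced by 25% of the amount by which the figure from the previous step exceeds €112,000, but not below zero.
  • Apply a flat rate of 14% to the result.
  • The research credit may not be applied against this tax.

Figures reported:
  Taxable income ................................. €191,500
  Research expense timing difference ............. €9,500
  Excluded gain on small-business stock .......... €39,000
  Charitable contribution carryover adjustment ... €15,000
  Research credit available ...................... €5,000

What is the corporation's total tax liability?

€31,885

Standard income tax:
  €191,500 × 11% = €21,065
  Less research credit €5,000 → €16,065

Parallel minimum levy:
  Adjusted income: €191,500 + €9,500 + €39,000 + €15,000 = €255,000
  Exemption: €63,000 − 25% × (€255,000 − €112,000) = €63,000 − €35,750 = €27,250
  Base: €255,000 − €27,250 = €227,750
  €227,750 × 14% = €31,885

€31,885 > €16,065, so the parallel minimum levy is the binding amount.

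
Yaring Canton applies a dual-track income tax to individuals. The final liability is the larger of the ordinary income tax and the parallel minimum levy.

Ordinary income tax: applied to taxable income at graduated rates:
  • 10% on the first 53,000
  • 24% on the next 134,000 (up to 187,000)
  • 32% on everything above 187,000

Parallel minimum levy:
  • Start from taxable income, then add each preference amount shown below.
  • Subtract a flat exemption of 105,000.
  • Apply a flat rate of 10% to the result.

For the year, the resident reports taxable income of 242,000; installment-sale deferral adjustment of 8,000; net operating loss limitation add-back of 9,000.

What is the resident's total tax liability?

55,060

Ordinary income tax:
  53,000 × 10% = 5,300
  134,000 × 24% = 32,160
  55,000 × 32% = 17,600
  → 55,060

Parallel minimum levy:
  Adjusted income: 242,000 + 8,000 + 9,000 = 259,000
  Less exemption 105,000 → base 154,000
  154,000 × 10% = 15,400

55,060 > 15,400, so the ordinary income tax governs.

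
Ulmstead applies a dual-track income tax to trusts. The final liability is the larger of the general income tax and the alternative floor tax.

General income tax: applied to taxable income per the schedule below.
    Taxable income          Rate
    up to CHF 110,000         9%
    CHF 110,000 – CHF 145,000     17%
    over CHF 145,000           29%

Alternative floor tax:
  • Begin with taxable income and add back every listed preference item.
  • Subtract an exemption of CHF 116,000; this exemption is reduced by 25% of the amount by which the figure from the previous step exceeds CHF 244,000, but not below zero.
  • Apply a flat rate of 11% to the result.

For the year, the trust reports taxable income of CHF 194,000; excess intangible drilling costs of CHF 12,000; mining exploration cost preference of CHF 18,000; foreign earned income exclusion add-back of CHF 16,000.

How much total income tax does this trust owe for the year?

General income tax:
  CHF 110,000 × 9% = CHF 9,900
  CHF 35,000 × 17% = CHF 5,950
  CHF 49,000 × 29% = CHF 14,210
  → CHF 30,060

Alternative floor tax:
  Adjusted income: CHF 194,000 + CHF 12,000 + CHF 18,000 + CHF 16,000 = CHF 240,000
  Exemption: CHF 240,000 ≤ CHF 244,000, so full CHF 116,000 applies
  Base: CHF 240,000 − CHF 116,000 = CHF 124,000
  CHF 124,000 × 11% = CHF 13,640

CHF 30,060 > CHF 13,640, so the general income tax governs.

CHF 30,060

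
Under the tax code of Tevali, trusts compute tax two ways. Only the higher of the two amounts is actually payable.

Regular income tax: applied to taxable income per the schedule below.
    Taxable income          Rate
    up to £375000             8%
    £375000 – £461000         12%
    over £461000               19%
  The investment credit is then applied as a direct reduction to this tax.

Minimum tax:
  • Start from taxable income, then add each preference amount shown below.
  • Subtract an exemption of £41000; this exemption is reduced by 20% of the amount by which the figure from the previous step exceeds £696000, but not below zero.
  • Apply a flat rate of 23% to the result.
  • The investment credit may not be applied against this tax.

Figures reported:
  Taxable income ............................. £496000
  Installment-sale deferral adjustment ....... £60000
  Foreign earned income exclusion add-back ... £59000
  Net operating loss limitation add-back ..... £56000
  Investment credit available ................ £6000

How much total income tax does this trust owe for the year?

Regular income tax:
  £375000 × 8% = £30000
  £86000 × 12% = £10320
  £35000 × 19% = £6650
  → £46970
  Less investment credit £6000 → £40970

Minimum tax:
  Adjusted income: £496000 + £60000 + £59000 + £56000 = £671000
  Exemption: £671000 ≤ £696000, so full £41000 applies
  Base: £671000 − £41000 = £630000
  £630000 × 23% = £144900

£144900 > £40970, so the minimum tax is the binding amount.

£144900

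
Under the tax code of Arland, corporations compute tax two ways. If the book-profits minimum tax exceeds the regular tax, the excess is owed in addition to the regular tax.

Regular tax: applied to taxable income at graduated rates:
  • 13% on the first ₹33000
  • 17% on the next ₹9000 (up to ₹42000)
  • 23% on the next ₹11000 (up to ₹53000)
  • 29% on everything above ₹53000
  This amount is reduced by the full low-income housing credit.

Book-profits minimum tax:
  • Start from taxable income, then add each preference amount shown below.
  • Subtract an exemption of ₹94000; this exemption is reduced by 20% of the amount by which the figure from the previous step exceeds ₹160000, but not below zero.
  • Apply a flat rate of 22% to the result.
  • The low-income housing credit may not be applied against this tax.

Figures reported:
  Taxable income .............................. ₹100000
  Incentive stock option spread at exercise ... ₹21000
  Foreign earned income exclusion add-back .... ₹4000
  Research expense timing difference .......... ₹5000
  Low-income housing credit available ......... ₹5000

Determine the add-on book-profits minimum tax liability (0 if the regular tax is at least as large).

Regular tax:
  ₹33000 × 13% = ₹4290
  ₹9000 × 17% = ₹1530
  ₹11000 × 23% = ₹2530
  ₹47000 × 29% = ₹13630
  → ₹21980
  Less low-income housing credit ₹5000 → ₹16980

Book-profits minimum tax:
  Adjusted income: ₹100000 + ₹21000 + ₹4000 + ₹5000 = ₹130000
  Exemption: ₹130000 ≤ ₹160000, so full ₹94000 applies
  Base: ₹130000 − ₹94000 = ₹36000
  ₹36000 × 22% = ₹7920

₹7920 ≤ ₹16980, so no add-on is due.

₹0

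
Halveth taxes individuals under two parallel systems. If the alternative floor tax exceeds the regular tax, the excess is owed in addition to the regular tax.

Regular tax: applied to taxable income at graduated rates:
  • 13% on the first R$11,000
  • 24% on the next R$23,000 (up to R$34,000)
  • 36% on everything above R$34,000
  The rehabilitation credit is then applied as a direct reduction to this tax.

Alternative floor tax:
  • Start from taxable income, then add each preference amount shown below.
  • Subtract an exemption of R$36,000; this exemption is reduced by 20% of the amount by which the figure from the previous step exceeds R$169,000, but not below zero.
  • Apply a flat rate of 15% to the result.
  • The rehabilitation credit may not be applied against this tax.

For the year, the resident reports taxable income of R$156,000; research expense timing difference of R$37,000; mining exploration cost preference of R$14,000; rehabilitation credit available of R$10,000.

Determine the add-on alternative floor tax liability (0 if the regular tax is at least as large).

Regular tax:
  R$11,000 × 13% = R$1,430
  R$23,000 × 24% = R$5,520
  R$122,000 × 36% = R$43,920
  → R$50,870
  Less rehabilitation credit R$10,000 → R$40,870

Alternative floor tax:
  Adjusted income: R$156,000 + R$37,000 + R$14,000 = R$207,000
  Exemption: R$36,000 − 20% × (R$207,000 − R$169,000) = R$36,000 − R$7,600 = R$28,400
  Base: R$207,000 − R$28,400 = R$178,600
  R$178,600 × 15% = R$26,790

R$26,790 ≤ R$40,870, so no add-on is due.

R$0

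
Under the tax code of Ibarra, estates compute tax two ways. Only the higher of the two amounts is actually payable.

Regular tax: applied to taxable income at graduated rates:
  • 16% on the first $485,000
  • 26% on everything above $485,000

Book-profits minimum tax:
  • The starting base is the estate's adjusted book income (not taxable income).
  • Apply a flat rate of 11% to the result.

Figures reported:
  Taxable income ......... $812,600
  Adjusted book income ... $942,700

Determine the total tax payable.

$162,776

Book-profits minimum tax:
  Base (adjusted book income): $942,700
  $942,700 × 11% = $103,697

Regular tax:
  $485,000 × 16% = $77,600
  $327,600 × 26% = $85,176
  → $162,776

$162,776 > $103,697, so the regular tax governs.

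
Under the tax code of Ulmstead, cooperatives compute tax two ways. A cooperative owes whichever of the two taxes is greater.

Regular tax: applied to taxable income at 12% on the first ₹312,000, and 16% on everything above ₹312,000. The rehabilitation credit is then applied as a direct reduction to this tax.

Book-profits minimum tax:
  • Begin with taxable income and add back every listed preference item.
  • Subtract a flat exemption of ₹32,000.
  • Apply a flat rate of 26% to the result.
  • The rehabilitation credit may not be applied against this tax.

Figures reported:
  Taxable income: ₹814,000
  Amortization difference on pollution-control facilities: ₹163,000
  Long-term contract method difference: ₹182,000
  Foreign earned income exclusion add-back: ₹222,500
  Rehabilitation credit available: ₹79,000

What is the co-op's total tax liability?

Regular tax:
  ₹312,000 × 12% = ₹37,440
  ₹502,000 × 16% = ₹80,320
  → ₹117,760
  Less rehabilitation credit ₹79,000 → ₹38,760

Book-profits minimum tax:
  Adjusted income: ₹814,000 + ₹163,000 + ₹182,000 + ₹222,500 = ₹1,381,500
  Less exemption ₹32,000 → base ₹1,349,500
  ₹1,349,500 × 26% = ₹350,870

₹350,870 > ₹38,760, so the book-profits minimum tax is the binding amount.

₹350,870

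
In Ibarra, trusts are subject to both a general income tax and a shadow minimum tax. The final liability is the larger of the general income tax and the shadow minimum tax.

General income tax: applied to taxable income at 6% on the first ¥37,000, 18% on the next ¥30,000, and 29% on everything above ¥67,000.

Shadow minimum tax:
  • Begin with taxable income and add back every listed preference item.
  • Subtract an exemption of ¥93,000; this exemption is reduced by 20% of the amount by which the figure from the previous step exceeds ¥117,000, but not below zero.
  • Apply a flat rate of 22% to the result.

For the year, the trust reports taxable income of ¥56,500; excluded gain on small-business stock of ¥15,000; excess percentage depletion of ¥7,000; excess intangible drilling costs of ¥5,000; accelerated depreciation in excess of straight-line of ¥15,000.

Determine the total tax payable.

¥5,730

General income tax:
  ¥37,000 × 6% = ¥2,220
  ¥19,500 × 18% = ¥3,510
  → ¥5,730

Shadow minimum tax:
  Adjusted income: ¥56,500 + ¥15,000 + ¥7,000 + ¥5,000 + ¥15,000 = ¥98,500
  Exemption: ¥98,500 ≤ ¥117,000, so full ¥93,000 applies
  Base: ¥98,500 − ¥93,000 = ¥5,500
  ¥5,500 × 22% = ¥1,210

¥5,730 > ¥1,210, so the general income tax governs.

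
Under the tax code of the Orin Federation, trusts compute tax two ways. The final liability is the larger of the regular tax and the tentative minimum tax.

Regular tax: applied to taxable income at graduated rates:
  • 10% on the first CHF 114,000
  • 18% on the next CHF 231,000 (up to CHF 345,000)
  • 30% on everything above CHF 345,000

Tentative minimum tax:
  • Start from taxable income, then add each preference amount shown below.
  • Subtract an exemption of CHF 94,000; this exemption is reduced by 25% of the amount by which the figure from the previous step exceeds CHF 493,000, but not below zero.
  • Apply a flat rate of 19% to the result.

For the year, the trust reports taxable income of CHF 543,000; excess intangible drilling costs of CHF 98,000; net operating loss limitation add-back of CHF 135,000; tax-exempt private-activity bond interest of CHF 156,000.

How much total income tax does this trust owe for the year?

Regular tax:
  CHF 114,000 × 10% = CHF 11,400
  CHF 231,000 × 18% = CHF 41,580
  CHF 198,000 × 30% = CHF 59,400
  → CHF 112,380

Tentative minimum tax:
  Adjusted income: CHF 543,000 + CHF 98,000 + CHF 135,000 + CHF 156,000 = CHF 932,000
  Exemption: 25% × (CHF 932,000 − CHF 493,000) = CHF 109,750 ≥ CHF 94,000, so the exemption is fully phased out
  Base: CHF 932,000 − CHF 0 = CHF 932,000
  CHF 932,000 × 19% = CHF 177,080

CHF 177,080 > CHF 112,380, so the tentative minimum tax is the binding amount.

CHF 177,080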